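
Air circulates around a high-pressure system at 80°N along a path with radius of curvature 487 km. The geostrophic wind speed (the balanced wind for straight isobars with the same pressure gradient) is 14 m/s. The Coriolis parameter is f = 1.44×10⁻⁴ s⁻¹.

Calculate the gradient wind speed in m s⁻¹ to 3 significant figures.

19.3 m s⁻¹

Around a high, pressure-gradient force acts outward with centrifugal, so Coriolis balances both:
fV = (1/ρ)|∂P/∂n| + V²/R  →  V² − fR·V + fR·V_g = 0
With fR = 1.44×10⁻⁴ × 487×10³ m = 70.1 m/s:
V = [fR − √((fR)² − 4 fR V_g)]/2 = [70.1 − √(70.1² − 4×70.1×14)]/2 = 19.3 m/s
Supergeostrophic (V > V_g = 14 m/s), as expected around a high.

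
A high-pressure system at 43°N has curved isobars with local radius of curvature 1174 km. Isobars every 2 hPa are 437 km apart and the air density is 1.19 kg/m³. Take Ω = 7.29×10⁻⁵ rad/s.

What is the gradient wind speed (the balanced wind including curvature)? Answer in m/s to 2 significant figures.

4.0 m/s

Coriolis parameter at 43°N:
f = 2Ω sin φ = 2 × 7.29×10⁻⁵ × sin 43° = 9.94×10⁻⁵ s⁻¹
Pressure gradient: |∂P/∂n| = 200 Pa / 437000 m = 4.58×10⁻⁴ Pa/m
Geostrophic speed: V_g = |∂P/∂n|/(fρ) = 4.58×10⁻⁴/(9.94×10⁻⁵ × 1.19) = 3.87 m/s
Around a high, pressure-gradient force acts outward with centrifugal, so Coriolis balances both:
fV = (1/ρ)|∂P/∂n| + V²/R  →  V² − fR·V + fR·V_g = 0
With fR = 9.94×10⁻⁵ × 1174×10³ m = 117 m/s:
V = [fR − √((fR)² − 4 fR V_g)]/2 = [117 − √(117² − 4×117×3.87)]/2 = 4.01 m/s
Supergeostrophic (V > V_g = 3.87 m/s), as expected around a high.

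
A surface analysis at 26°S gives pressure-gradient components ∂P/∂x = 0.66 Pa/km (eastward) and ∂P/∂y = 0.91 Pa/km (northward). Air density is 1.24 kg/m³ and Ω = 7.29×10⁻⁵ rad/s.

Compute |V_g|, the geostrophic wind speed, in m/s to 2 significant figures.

14 m/s

Coriolis parameter at 26°S:
f = 2Ω sin φ = 2 × 7.29×10⁻⁵ × sin 26° = 6.39×10⁻⁵ s⁻¹
In the Southern Hemisphere f is negative: f = −6.39×10⁻⁵ s⁻¹.
Component geostrophic relations (x east, y north):
u_g = −(1/(fρ)) ∂P/∂y,  v_g = (1/(fρ)) ∂P/∂x
u_g = −(0.91×10⁻³)/(−6.39×10⁻⁵ × 1.24) = 11.5 m/s;  v_g = (0.66×10⁻³)/(−6.39×10⁻⁵ × 1.24) = −8.33 m/s
|V_g| = √(u_g² + v_g²) = 14.2 m/s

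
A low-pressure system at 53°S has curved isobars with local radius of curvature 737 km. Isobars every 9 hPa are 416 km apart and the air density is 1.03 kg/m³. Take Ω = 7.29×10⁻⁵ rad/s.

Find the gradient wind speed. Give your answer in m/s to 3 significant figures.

15.3 m/s

Coriolis parameter at 53°S:
f = 2Ω sin φ = 2 × 7.29×10⁻⁵ × sin 53° = 1.16×10⁻⁴ s⁻¹
Pressure gradient: |∂P/∂n| = 900 Pa / 416000 m = 2.16×10⁻³ Pa/m
Geostrophic speed: V_g = |∂P/∂n|/(fρ) = 2.16×10⁻³/(1.16×10⁻⁴ × 1.03) = 18.0 m/s
Around a low, centrifugal force acts outward with Coriolis, so pressure-gradient force balances both:
(1/ρ)|∂P/∂n| = fV + V²/R  →  V² + fR·V − fR·V_g = 0
With fR = 1.16×10⁻⁴ × 737×10³ m = 85.8 m/s:
V = [−fR + √((fR)² + 4 fR V_g)]/2 = [−85.8 + √(85.8² + 4×85.8×18)]/2 = 15.3 m/s
Subgeostrophic (V < V_g = 18 m/s), as expected around a low.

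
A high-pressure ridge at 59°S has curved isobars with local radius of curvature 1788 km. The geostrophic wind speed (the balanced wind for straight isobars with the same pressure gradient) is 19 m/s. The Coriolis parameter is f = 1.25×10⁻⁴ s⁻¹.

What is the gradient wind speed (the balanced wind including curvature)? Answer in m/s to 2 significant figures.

21 m/s

Around a high, pressure-gradient force acts outward with centrifugal, so Coriolis balances both:
fV = (1/ρ)|∂P/∂n| + V²/R  →  V² − fR·V + fR·V_g = 0
With fR = 1.25×10⁻⁴ × 1788×10³ m = 224 m/s:
V = [fR − √((fR)² − 4 fR V_g)]/2 = [224 − √(224² − 4×224×19)]/2 = 21 m/s
Supergeostrophic (V > V_g = 19 m/s), as expected around a high.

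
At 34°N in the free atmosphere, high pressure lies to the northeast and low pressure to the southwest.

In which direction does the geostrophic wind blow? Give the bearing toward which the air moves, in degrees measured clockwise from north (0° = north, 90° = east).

The pressure-gradient force points toward the southwest (bearing 225°).
Geostrophic balance: in the Northern Hemisphere the Coriolis force deflects motion to the right, so the geostrophic wind blows 90° to the right of the pressure-gradient force (low pressure on the left).
Rotating 225° by 90° clockwise gives 315° — the wind blows toward the northwest.

315°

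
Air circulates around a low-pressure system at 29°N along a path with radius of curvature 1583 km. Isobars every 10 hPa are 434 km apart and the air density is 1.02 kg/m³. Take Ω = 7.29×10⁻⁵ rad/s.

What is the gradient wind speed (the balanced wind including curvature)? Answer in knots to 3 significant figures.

50.4 knots

Coriolis parameter at 29°N:
f = 2Ω sin φ = 2 × 7.29×10⁻⁵ × sin 29° = 7.07×10⁻⁵ s⁻¹
Pressure gradient: |∂P/∂n| = 1000 Pa / 434000 m = 2.30×10⁻³ Pa/m
Geostrophic speed: V_g = |∂P/∂n|/(fρ) = 2.30×10⁻³/(7.07×10⁻⁵ × 1.02) = 32.0 m/s
Around a low, centrifugal force acts outward with Coriolis, so pressure-gradient force balances both:
(1/ρ)|∂P/∂n| = fV + V²/R  →  V² + fR·V − fR·V_g = 0
With fR = 7.07×10⁻⁵ × 1583×10³ m = 112 m/s:
V = [−fR + √((fR)² + 4 fR V_g)]/2 = [−112 + √(112² + 4×112×32)]/2 = 25.9 m/s
Subgeostrophic (V < V_g = 32 m/s), as expected around a low.
Converting: 25.9 m/s × 1.944 = 50.4 knots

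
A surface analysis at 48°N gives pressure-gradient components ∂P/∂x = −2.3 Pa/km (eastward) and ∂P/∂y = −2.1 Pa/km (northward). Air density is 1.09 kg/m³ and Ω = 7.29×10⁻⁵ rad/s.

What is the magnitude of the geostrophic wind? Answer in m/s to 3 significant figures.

Coriolis parameter at 48°N:
f = 2Ω sin φ = 2 × 7.29×10⁻⁵ × sin 48° = 1.08×10⁻⁴ s⁻¹
Component geostrophic relations (x east, y north):
u_g = −(1/(fρ)) ∂P/∂y,  v_g = (1/(fρ)) ∂P/∂x
u_g = −(−2.1×10⁻³)/(1.08×10⁻⁴ × 1.09) = 17.8 m/s;  v_g = (−2.3×10⁻³)/(1.08×10⁻⁴ × 1.09) = −19.5 m/s
|V_g| = √(u_g² + v_g²) = 26.4 m/s

26.4 m/s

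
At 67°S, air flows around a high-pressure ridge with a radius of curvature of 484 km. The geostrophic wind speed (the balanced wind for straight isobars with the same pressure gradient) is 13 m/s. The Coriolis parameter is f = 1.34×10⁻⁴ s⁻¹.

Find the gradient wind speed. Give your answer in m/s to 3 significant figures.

18.0 m/s

Around a high, pressure-gradient force acts outward with centrifugal, so Coriolis balances both:
fV = (1/ρ)|∂P/∂n| + V²/R  →  V² − fR·V + fR·V_g = 0
With fR = 1.34×10⁻⁴ × 484×10³ m = 64.9 m/s:
V = [fR − √((fR)² − 4 fR V_g)]/2 = [64.9 − √(64.9² − 4×64.9×13)]/2 = 18 m/s
Supergeostrophic (V > V_g = 13 m/s), as expected around a high.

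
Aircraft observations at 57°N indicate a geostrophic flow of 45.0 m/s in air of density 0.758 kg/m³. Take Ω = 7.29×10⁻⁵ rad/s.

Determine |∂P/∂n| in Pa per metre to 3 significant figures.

4.17×10⁻³ Pa/m

Coriolis parameter at 57°N:
f = 2Ω sin φ = 2 × 7.29×10⁻⁵ × sin 57° = 1.22×10⁻⁴ s⁻¹
Geostrophic balance rearranged: |∂P/∂n| = f ρ V_g
|∂P/∂n| = 1.22×10⁻⁴ × 0.758 × 45.0 = 4.17×10⁻³ Pa/m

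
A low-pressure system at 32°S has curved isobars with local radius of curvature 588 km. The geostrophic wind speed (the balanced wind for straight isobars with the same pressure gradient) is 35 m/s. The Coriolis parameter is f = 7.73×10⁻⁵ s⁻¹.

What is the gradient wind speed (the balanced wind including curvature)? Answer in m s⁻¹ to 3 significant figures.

23.2 m s⁻¹

Around a low, centrifugal force acts outward with Coriolis, so pressure-gradient force balances both:
(1/ρ)|∂P/∂n| = fV + V²/R  →  V² + fR·V − fR·V_g = 0
With fR = 7.73×10⁻⁵ × 588×10³ m = 45.5 m/s:
V = [−fR + √((fR)² + 4 fR V_g)]/2 = [−45.5 + √(45.5² + 4×45.5×35)]/2 = 23.2 m/s
Subgeostrophic (V < V_g = 35 m/s), as expected around a low.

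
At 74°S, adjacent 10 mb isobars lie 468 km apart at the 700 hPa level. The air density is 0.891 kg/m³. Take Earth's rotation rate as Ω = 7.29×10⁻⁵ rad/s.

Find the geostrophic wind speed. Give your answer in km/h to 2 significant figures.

Coriolis parameter at 74°S:
f = 2Ω sin φ = 2 × 7.29×10⁻⁵ × sin 74° = 1.40×10⁻⁴ s⁻¹
Pressure gradient: |∂P/∂n| = 1000 Pa / 468000 m = 2.14×10⁻³ Pa/m
Geostrophic balance (pressure-gradient force = Coriolis force):
V_g = (1/(fρ)) |∂P/∂n| = 2.14×10⁻³ / (1.40×10⁻⁴ × 0.891) = 17.1 m/s
Converting: 17.1 m/s × 3.6 = 62 km/h

62 km/h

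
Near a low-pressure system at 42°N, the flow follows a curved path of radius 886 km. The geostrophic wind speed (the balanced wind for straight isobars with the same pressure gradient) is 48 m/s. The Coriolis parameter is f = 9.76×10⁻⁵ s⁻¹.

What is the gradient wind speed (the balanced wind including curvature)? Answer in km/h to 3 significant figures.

Around a low, centrifugal force acts outward with Coriolis, so pressure-gradient force balances both:
(1/ρ)|∂P/∂n| = fV + V²/R  →  V² + fR·V − fR·V_g = 0
With fR = 9.76×10⁻⁵ × 886×10³ m = 86.5 m/s:
V = [−fR + √((fR)² + 4 fR V_g)]/2 = [−86.5 + √(86.5² + 4×86.5×48)]/2 = 34.4 m/s
Subgeostrophic (V < V_g = 48 m/s), as expected around a low.
Converting: 34.4 m/s × 3.6 = 124 km/h

124 km/h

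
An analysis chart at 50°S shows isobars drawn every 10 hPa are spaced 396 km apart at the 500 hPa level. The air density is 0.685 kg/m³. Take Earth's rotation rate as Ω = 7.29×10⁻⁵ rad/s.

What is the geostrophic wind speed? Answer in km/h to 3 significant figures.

119 km/h

Coriolis parameter at 50°S:
f = 2Ω sin φ = 2 × 7.29×10⁻⁵ × sin 50° = 1.12×10⁻⁴ s⁻¹
Pressure gradient: |∂P/∂n| = 1000 Pa / 396000 m = 2.53×10⁻³ Pa/m
Geostrophic balance (pressure-gradient force = Coriolis force):
V_g = (1/(fρ)) |∂P/∂n| = 2.53×10⁻³ / (1.12×10⁻⁴ × 0.685) = 33.0 m/s
Converting: 33.0 m/s × 3.6 = 119 km/h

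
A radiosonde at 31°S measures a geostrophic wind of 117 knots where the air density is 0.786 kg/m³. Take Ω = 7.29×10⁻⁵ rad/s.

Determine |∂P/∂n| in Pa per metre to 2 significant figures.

Coriolis parameter at 31°S:
f = 2Ω sin φ = 2 × 7.29×10⁻⁵ × sin 31° = 7.51×10⁻⁵ s⁻¹
Wind speed in SI: 117 knots = 60.2 m/s
Geostrophic balance rearranged: |∂P/∂n| = f ρ V_g
|∂P/∂n| = 7.51×10⁻⁵ × 0.786 × 60.2 = 3.55×10⁻³ Pa/m

3.6×10⁻³ Pa/m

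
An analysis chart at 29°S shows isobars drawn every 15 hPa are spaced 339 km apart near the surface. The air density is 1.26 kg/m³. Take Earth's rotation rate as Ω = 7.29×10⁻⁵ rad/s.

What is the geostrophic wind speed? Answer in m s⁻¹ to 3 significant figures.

49.7 m s⁻¹

Coriolis parameter at 29°S:
f = 2Ω sin φ = 2 × 7.29×10⁻⁵ × sin 29° = 7.07×10⁻⁵ s⁻¹
Pressure gradient: |∂P/∂n| = 1500 Pa / 339000 m = 4.42×10⁻³ Pa/m
Geostrophic balance (pressure-gradient force = Coriolis force):
V_g = (1/(fρ)) |∂P/∂n| = 4.42×10⁻³ / (7.07×10⁻⁵ × 1.26) = 49.7 m/s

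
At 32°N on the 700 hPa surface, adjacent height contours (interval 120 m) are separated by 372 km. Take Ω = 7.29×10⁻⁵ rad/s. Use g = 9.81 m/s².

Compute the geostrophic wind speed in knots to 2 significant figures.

80 knots

Coriolis parameter at 32°N:
f = 2Ω sin φ = 2 × 7.29×10⁻⁵ × sin 32° = 7.73×10⁻⁵ s⁻¹
Height gradient: |∂Z/∂n| = 120 m / 372000 m = 3.23×10⁻⁴
On a pressure surface, geostrophic balance gives V_g = (g/f)|∂Z/∂n|:
V_g = 9.81 × 3.23×10⁻⁴ / 7.73×10⁻⁵ = 41.0 m/s
Converting: 41.0 m/s × 1.944 = 80 knots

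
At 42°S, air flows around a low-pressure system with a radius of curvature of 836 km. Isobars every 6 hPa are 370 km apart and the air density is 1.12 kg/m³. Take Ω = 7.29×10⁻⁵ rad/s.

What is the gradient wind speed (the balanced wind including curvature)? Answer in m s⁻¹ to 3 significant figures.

12.8 m s⁻¹

Coriolis parameter at 42°S:
f = 2Ω sin φ = 2 × 7.29×10⁻⁵ × sin 42° = 9.76×10⁻⁵ s⁻¹
Pressure gradient: |∂P/∂n| = 600 Pa / 370000 m = 1.62×10⁻³ Pa/m
Geostrophic speed: V_g = |∂P/∂n|/(fρ) = 1.62×10⁻³/(9.76×10⁻⁵ × 1.12) = 14.8 m/s
Around a low, centrifugal force acts outward with Coriolis, so pressure-gradient force balances both:
(1/ρ)|∂P/∂n| = fV + V²/R  →  V² + fR·V − fR·V_g = 0
With fR = 9.76×10⁻⁵ × 836×10³ m = 81.6 m/s:
V = [−fR + √((fR)² + 4 fR V_g)]/2 = [−81.6 + √(81.6² + 4×81.6×14.8)]/2 = 12.8 m/s
Subgeostrophic (V < V_g = 14.8 m/s), as expected around a low.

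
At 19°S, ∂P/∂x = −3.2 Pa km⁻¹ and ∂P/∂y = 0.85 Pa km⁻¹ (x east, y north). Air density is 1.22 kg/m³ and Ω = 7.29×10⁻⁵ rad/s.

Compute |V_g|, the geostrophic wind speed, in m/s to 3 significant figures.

Coriolis parameter at 19°S:
f = 2Ω sin φ = 2 × 7.29×10⁻⁵ × sin 19° = 4.75×10⁻⁵ s⁻¹
In the Southern Hemisphere f is negative: f = −4.75×10⁻⁵ s⁻¹.
Component geostrophic relations (x east, y north):
u_g = −(1/(fρ)) ∂P/∂y,  v_g = (1/(fρ)) ∂P/∂x
u_g = −(0.85×10⁻³)/(−4.75×10⁻⁵ × 1.22) = 14.7 m/s;  v_g = (−3.2×10⁻³)/(−4.75×10⁻⁵ × 1.22) = 55.3 m/s
|V_g| = √(u_g² + v_g²) = 57.2 m/s

57.2 m/s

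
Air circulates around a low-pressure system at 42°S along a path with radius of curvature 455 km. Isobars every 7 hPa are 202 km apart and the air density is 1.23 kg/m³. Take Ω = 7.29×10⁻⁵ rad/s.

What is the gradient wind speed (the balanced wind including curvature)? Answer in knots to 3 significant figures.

Coriolis parameter at 42°S:
f = 2Ω sin φ = 2 × 7.29×10⁻⁵ × sin 42° = 9.76×10⁻⁵ s⁻¹
Pressure gradient: |∂P/∂n| = 700 Pa / 202000 m = 3.47×10⁻³ Pa/m
Geostrophic speed: V_g = |∂P/∂n|/(fρ) = 3.47×10⁻³/(9.76×10⁻⁵ × 1.23) = 28.9 m/s
Around a low, centrifugal force acts outward with Coriolis, so pressure-gradient force balances both:
(1/ρ)|∂P/∂n| = fV + V²/R  →  V² + fR·V − fR·V_g = 0
With fR = 9.76×10⁻⁵ × 455×10³ m = 44.4 m/s:
V = [−fR + √((fR)² + 4 fR V_g)]/2 = [−44.4 + √(44.4² + 4×44.4×28.9)]/2 = 19.9 m/s
Subgeostrophic (V < V_g = 28.9 m/s), as expected around a low.
Converting: 19.9 m/s × 1.944 = 38.7 knots

38.7 knots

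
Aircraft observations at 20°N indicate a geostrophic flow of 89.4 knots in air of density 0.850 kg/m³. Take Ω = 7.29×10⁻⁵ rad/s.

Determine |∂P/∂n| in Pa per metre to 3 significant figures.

Coriolis parameter at 20°N:
f = 2Ω sin φ = 2 × 7.29×10⁻⁵ × sin 20° = 4.99×10⁻⁵ s⁻¹
Wind speed in SI: 89.4 knots = 46.0 m/s
Geostrophic balance rearranged: |∂P/∂n| = f ρ V_g
|∂P/∂n| = 4.99×10⁻⁵ × 0.850 × 46.0 = 1.95×10⁻³ Pa/m

1.95×10⁻³ Pa/m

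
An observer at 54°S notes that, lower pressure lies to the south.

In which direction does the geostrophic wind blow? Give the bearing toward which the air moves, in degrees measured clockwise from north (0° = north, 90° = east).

The pressure-gradient force points toward the south (bearing 180°).
Geostrophic balance: in the Southern Hemisphere the Coriolis force deflects motion to the left, so the geostrophic wind blows 90° to the left of the pressure-gradient force (low pressure on the right).
Rotating 180° by 90° counterclockwise gives 090° — the wind blows toward the east.

090°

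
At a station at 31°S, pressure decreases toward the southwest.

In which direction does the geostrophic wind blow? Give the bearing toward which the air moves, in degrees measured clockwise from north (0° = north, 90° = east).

The pressure-gradient force points toward the southwest (bearing 225°).
Geostrophic balance: in the Southern Hemisphere the Coriolis force deflects motion to the left, so the geostrophic wind blows 90° to the left of the pressure-gradient force (low pressure on the right).
Rotating 225° by 90° counterclockwise gives 135° — the wind blows toward the southeast.

135°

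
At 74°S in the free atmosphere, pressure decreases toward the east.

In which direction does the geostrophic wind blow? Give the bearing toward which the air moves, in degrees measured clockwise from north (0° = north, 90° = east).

000°

The pressure-gradient force points toward the east (bearing 090°).
Geostrophic balance: in the Southern Hemisphere the Coriolis force deflects motion to the left, so the geostrophic wind blows 90° to the left of the pressure-gradient force (low pressure on the right).
Rotating 090° by 90° counterclockwise gives 000° — the wind blows toward the north.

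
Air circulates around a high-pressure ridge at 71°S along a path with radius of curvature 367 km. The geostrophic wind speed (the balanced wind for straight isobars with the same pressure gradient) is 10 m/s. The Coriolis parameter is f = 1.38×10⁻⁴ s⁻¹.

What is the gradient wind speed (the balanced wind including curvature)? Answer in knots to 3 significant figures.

26.7 knots

Around a high, pressure-gradient force acts outward with centrifugal, so Coriolis balances both:
fV = (1/ρ)|∂P/∂n| + V²/R  →  V² − fR·V + fR·V_g = 0
With fR = 1.38×10⁻⁴ × 367×10³ m = 50.6 m/s:
V = [fR − √((fR)² − 4 fR V_g)]/2 = [50.6 − √(50.6² − 4×50.6×10)]/2 = 13.7 m/s
Supergeostrophic (V > V_g = 10 m/s), as expected around a high.
Converting: 13.7 m/s × 1.944 = 26.7 knots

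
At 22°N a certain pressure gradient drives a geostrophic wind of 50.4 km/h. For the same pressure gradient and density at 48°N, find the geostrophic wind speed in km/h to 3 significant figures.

25.4 km/h

With the same pressure gradient and density, V_g ∝ 1/f ∝ 1/sin φ.
V₂ = V₁ · sin φ₁ / sin φ₂ = 50.4 × sin 22° / sin 48°
V₂ = 50.4 × 0.3746/0.7431 = 25.4 km/h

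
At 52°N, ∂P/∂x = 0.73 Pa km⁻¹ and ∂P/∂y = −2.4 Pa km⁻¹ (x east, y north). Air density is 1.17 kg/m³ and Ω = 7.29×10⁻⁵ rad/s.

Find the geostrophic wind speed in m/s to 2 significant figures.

19 m/s

Coriolis parameter at 52°N:
f = 2Ω sin φ = 2 × 7.29×10⁻⁵ × sin 52° = 1.15×10⁻⁴ s⁻¹
Component geostrophic relations (x east, y north):
u_g = −(1/(fρ)) ∂P/∂y,  v_g = (1/(fρ)) ∂P/∂x
u_g = −(−2.4×10⁻³)/(1.15×10⁻⁴ × 1.17) = 17.9 m/s;  v_g = (0.73×10⁻³)/(1.15×10⁻⁴ × 1.17) = 5.43 m/s
|V_g| = √(u_g² + v_g²) = 18.7 m/s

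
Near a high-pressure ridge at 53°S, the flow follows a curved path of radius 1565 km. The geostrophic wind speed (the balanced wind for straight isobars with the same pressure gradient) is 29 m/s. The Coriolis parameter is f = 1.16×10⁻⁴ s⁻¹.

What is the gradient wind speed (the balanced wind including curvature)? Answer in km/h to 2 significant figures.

130 km/h

Around a high, pressure-gradient force acts outward with centrifugal, so Coriolis balances both:
fV = (1/ρ)|∂P/∂n| + V²/R  →  V² − fR·V + fR·V_g = 0
With fR = 1.16×10⁻⁴ × 1565×10³ m = 182 m/s:
V = [fR − √((fR)² − 4 fR V_g)]/2 = [182 − √(182² − 4×182×29)]/2 = 36.2 m/s
Supergeostrophic (V > V_g = 29 m/s), as expected around a high.
Converting: 36.2 m/s × 3.6 = 130 km/h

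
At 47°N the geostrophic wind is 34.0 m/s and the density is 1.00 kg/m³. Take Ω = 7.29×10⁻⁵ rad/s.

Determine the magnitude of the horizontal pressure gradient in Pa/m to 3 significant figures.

Coriolis parameter at 47°N:
f = 2Ω sin φ = 2 × 7.29×10⁻⁵ × sin 47° = 1.07×10⁻⁴ s⁻¹
Geostrophic balance rearranged: |∂P/∂n| = f ρ V_g
|∂P/∂n| = 1.07×10⁻⁴ × 1.00 × 34.0 = 3.63×10⁻³ Pa/m

3.63×10⁻³ Pa/m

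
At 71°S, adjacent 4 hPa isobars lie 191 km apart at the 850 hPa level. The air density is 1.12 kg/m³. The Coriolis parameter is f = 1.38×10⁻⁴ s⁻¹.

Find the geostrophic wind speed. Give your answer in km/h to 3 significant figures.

48.8 km/h

Pressure gradient: |∂P/∂n| = 400 Pa / 191000 m = 2.09×10⁻³ Pa/m
Geostrophic balance (pressure-gradient force = Coriolis force):
V_g = (1/(fρ)) |∂P/∂n| = 2.09×10⁻³ / (1.38×10⁻⁴ × 1.12) = 13.5 m/s
Converting: 13.5 m/s × 3.6 = 48.8 km/h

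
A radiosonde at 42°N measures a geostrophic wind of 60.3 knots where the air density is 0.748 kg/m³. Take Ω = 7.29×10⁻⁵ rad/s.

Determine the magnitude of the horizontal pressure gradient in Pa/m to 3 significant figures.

Coriolis parameter at 42°N:
f = 2Ω sin φ = 2 × 7.29×10⁻⁵ × sin 42° = 9.76×10⁻⁵ s⁻¹
Wind speed in SI: 60.3 knots = 31.0 m/s
Geostrophic balance rearranged: |∂P/∂n| = f ρ V_g
|∂P/∂n| = 9.76×10⁻⁵ × 0.748 × 31.0 = 2.26×10⁻³ Pa/m

2.26×10⁻³ Pa/m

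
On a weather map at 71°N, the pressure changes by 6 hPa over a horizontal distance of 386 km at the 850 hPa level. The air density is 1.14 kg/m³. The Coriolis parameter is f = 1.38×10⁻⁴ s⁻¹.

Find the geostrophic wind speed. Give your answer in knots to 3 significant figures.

19.2 knots

Pressure gradient: |∂P/∂n| = 600 Pa / 386000 m = 1.55×10⁻³ Pa/m
Geostrophic balance (pressure-gradient force = Coriolis force):
V_g = (1/(fρ)) |∂P/∂n| = 1.55×10⁻³ / (1.38×10⁻⁴ × 1.14) = 9.88 m/s
Converting: 9.88 m/s × 1.944 = 19.2 knots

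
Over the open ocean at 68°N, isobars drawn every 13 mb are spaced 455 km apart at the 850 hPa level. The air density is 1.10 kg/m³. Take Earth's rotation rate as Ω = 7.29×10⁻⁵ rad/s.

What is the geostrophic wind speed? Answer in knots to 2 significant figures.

37 knots

Coriolis parameter at 68°N:
f = 2Ω sin φ = 2 × 7.29×10⁻⁵ × sin 68° = 1.35×10⁻⁴ s⁻¹
Pressure gradient: |∂P/∂n| = 1300 Pa / 455000 m = 2.86×10⁻³ Pa/m
Geostrophic balance (pressure-gradient force = Coriolis force):
V_g = (1/(fρ)) |∂P/∂n| = 2.86×10⁻³ / (1.35×10⁻⁴ × 1.10) = 19.2 m/s
Converting: 19.2 m/s × 1.944 = 37 knots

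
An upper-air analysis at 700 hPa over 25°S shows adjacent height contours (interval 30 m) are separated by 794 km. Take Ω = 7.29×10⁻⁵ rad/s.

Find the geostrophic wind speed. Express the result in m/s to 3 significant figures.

6.02 m/s

Coriolis parameter at 25°S:
f = 2Ω sin φ = 2 × 7.29×10⁻⁵ × sin 25° = 6.16×10⁻⁵ s⁻¹
Height gradient: |∂Z/∂n| = 30 m / 794000 m = 3.78×10⁻⁵
On a pressure surface, geostrophic balance gives V_g = (g/f)|∂Z/∂n|:
V_g = 9.81 × 3.78×10⁻⁵ / 6.16×10⁻⁵ = 6.02 m/s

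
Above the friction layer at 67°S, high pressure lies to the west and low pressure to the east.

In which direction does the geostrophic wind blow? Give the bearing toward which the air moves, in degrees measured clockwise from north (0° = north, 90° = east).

The pressure-gradient force points toward the east (bearing 090°).
Geostrophic balance: in the Southern Hemisphere the Coriolis force deflects motion to the left, so the geostrophic wind blows 90° to the left of the pressure-gradient force (low pressure on the right).
Rotating 090° by 90° counterclockwise gives 000° — the wind blows toward the north.

000°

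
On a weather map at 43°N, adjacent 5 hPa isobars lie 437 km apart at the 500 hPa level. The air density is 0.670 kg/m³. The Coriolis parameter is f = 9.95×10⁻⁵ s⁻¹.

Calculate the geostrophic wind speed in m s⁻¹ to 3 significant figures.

Pressure gradient: |∂P/∂n| = 500 Pa / 437000 m = 1.14×10⁻³ Pa/m
Geostrophic balance (pressure-gradient force = Coriolis force):
V_g = (1/(fρ)) |∂P/∂n| = 1.14×10⁻³ / (9.95×10⁻⁵ × 0.670) = 17.2 m/s

17.2 m s⁻¹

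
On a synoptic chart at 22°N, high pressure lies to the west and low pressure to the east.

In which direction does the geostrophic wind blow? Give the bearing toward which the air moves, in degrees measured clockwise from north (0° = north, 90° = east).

The pressure-gradient force points toward the east (bearing 090°).
Geostrophic balance: in the Northern Hemisphere the Coriolis force deflects motion to the right, so the geostrophic wind blows 90° to the right of the pressure-gradient force (low pressure on the left).
Rotating 090° by 90° clockwise gives 180° — the wind blows toward the south.

180°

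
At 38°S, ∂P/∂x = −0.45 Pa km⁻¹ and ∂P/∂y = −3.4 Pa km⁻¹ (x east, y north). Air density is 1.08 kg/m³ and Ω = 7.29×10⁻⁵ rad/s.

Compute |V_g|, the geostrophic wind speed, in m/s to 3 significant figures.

Coriolis parameter at 38°S:
f = 2Ω sin φ = 2 × 7.29×10⁻⁵ × sin 38° = 8.98×10⁻⁵ s⁻¹
In the Southern Hemisphere f is negative: f = −8.98×10⁻⁵ s⁻¹.
Component geostrophic relations (x east, y north):
u_g = −(1/(fρ)) ∂P/∂y,  v_g = (1/(fρ)) ∂P/∂x
u_g = −(−3.4×10⁻³)/(−8.98×10⁻⁵ × 1.08) = −35.1 m/s;  v_g = (−0.45×10⁻³)/(−8.98×10⁻⁵ × 1.08) = 4.64 m/s
|V_g| = √(u_g² + v_g²) = 35.4 m/s

35.4 m/s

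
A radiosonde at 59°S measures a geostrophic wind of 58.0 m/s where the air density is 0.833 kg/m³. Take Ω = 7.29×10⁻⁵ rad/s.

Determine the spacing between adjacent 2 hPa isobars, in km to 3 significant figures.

Coriolis parameter at 59°S:
f = 2Ω sin φ = 2 × 7.29×10⁻⁵ × sin 59° = 1.25×10⁻⁴ s⁻¹
Geostrophic balance rearranged: |∂P/∂n| = f ρ V_g
|∂P/∂n| = 1.25×10⁻⁴ × 0.833 × 58.0 = 6.04×10⁻³ Pa/m
Isobar spacing: Δn = ΔP/|∂P/∂n| = 200 Pa / 6.04×10⁻³ Pa/m = 33123 m ≈ 33.1 km

33.1 km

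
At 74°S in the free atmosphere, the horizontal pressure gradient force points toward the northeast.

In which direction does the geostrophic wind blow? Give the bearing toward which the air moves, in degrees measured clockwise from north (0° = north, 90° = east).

The pressure-gradient force points toward the northeast (bearing 045°).
Geostrophic balance: in the Southern Hemisphere the Coriolis force deflects motion to the left, so the geostrophic wind blows 90° to the left of the pressure-gradient force (low pressure on the right).
Rotating 045° by 90° counterclockwise gives 315° — the wind blows toward the northwest.

315°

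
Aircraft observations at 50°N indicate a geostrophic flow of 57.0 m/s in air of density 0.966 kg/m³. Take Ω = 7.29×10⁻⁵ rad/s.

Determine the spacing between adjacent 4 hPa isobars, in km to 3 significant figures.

65.0 km

Coriolis parameter at 50°N:
f = 2Ω sin φ = 2 × 7.29×10⁻⁵ × sin 50° = 1.12×10⁻⁴ s⁻¹
Geostrophic balance rearranged: |∂P/∂n| = f ρ V_g
|∂P/∂n| = 1.12×10⁻⁴ × 0.966 × 57.0 = 6.15×10⁻³ Pa/m
Isobar spacing: Δn = ΔP/|∂P/∂n| = 400 Pa / 6.15×10⁻³ Pa/m = 65042 m ≈ 65.0 km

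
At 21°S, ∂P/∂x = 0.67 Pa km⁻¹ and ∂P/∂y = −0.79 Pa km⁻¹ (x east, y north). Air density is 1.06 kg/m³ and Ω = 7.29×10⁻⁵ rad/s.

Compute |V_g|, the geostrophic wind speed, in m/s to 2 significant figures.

Coriolis parameter at 21°S:
f = 2Ω sin φ = 2 × 7.29×10⁻⁵ × sin 21° = 5.23×10⁻⁵ s⁻¹
In the Southern Hemisphere f is negative: f = −5.23×10⁻⁵ s⁻¹.
Component geostrophic relations (x east, y north):
u_g = −(1/(fρ)) ∂P/∂y,  v_g = (1/(fρ)) ∂P/∂x
u_g = −(−0.79×10⁻³)/(−5.23×10⁻⁵ × 1.06) = −14.3 m/s;  v_g = (0.67×10⁻³)/(−5.23×10⁻⁵ × 1.06) = −12.1 m/s
|V_g| = √(u_g² + v_g²) = 18.7 m/s

19 m/s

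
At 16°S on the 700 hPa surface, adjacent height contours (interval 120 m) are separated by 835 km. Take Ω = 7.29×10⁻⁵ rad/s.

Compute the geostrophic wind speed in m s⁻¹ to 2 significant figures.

Coriolis parameter at 16°S:
f = 2Ω sin φ = 2 × 7.29×10⁻⁵ × sin 16° = 4.02×10⁻⁵ s⁻¹
Height gradient: |∂Z/∂n| = 120 m / 835000 m = 1.44×10⁻⁴
On a pressure surface, geostrophic balance gives V_g = (g/f)|∂Z/∂n|:
V_g = 9.81 × 1.44×10⁻⁴ / 4.02×10⁻⁵ = 35.1 m/s

35 m s⁻¹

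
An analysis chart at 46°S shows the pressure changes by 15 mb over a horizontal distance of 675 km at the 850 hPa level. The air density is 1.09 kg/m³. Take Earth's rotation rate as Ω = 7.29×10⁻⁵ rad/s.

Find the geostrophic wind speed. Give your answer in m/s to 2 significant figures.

Coriolis parameter at 46°S:
f = 2Ω sin φ = 2 × 7.29×10⁻⁵ × sin 46° = 1.05×10⁻⁴ s⁻¹
Pressure gradient: |∂P/∂n| = 1500 Pa / 675000 m = 2.22×10⁻³ Pa/m
Geostrophic balance (pressure-gradient force = Coriolis force):
V_g = (1/(fρ)) |∂P/∂n| = 2.22×10⁻³ / (1.05×10⁻⁴ × 1.09) = 19.4 m/s

19 m/s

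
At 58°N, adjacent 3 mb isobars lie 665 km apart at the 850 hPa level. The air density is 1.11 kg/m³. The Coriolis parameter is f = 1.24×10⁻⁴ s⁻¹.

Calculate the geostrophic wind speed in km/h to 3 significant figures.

11.8 km/h

Pressure gradient: |∂P/∂n| = 300 Pa / 665000 m = 4.51×10⁻⁴ Pa/m
Geostrophic balance (pressure-gradient force = Coriolis force):
V_g = (1/(fρ)) |∂P/∂n| = 4.51×10⁻⁴ / (1.24×10⁻⁴ × 1.11) = 3.28 m/s
Converting: 3.28 m/s × 3.6 = 11.8 km/h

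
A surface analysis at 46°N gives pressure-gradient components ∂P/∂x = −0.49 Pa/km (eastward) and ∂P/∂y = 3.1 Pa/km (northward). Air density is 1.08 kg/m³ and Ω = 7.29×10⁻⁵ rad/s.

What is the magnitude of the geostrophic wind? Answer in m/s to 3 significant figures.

27.7 m/s

Coriolis parameter at 46°N:
f = 2Ω sin φ = 2 × 7.29×10⁻⁵ × sin 46° = 1.05×10⁻⁴ s⁻¹
Component geostrophic relations (x east, y north):
u_g = −(1/(fρ)) ∂P/∂y,  v_g = (1/(fρ)) ∂P/∂x
u_g = −(3.1×10⁻³)/(1.05×10⁻⁴ × 1.08) = −27.4 m/s;  v_g = (−0.49×10⁻³)/(1.05×10⁻⁴ × 1.08) = −4.33 m/s
|V_g| = √(u_g² + v_g²) = 27.7 m/s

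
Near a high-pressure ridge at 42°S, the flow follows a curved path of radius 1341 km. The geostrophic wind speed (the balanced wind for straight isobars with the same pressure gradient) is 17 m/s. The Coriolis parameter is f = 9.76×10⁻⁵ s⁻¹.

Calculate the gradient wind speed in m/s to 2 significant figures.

Around a high, pressure-gradient force acts outward with centrifugal, so Coriolis balances both:
fV = (1/ρ)|∂P/∂n| + V²/R  →  V² − fR·V + fR·V_g = 0
With fR = 9.76×10⁻⁵ × 1341×10³ m = 131 m/s:
V = [fR − √((fR)² − 4 fR V_g)]/2 = [131 − √(131² − 4×131×17)]/2 = 20.1 m/s
Supergeostrophic (V > V_g = 17 m/s), as expected around a high.

20 m/s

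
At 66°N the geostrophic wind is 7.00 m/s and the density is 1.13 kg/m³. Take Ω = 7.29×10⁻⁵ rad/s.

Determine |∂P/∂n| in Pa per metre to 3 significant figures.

Coriolis parameter at 66°N:
f = 2Ω sin φ = 2 × 7.29×10⁻⁵ × sin 66° = 1.33×10⁻⁴ s⁻¹
Geostrophic balance rearranged: |∂P/∂n| = f ρ V_g
|∂P/∂n| = 1.33×10⁻⁴ × 1.13 × 7.00 = 1.05×10⁻³ Pa/m

1.05×10⁻³ Pa/m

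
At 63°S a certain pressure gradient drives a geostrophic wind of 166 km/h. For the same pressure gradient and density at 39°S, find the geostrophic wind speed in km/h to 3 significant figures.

With the same pressure gradient and density, V_g ∝ 1/f ∝ 1/sin φ.
V₂ = V₁ · sin φ₁ / sin φ₂ = 166 × sin 63° / sin 39°
V₂ = 166 × 0.8910/0.6293 = 235 km/h

235 km/h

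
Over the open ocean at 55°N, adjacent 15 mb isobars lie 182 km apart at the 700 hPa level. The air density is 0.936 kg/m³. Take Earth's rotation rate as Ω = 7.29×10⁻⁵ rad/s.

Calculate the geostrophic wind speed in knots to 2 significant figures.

140 knots

Coriolis parameter at 55°N:
f = 2Ω sin φ = 2 × 7.29×10⁻⁵ × sin 55° = 1.19×10⁻⁴ s⁻¹
Pressure gradient: |∂P/∂n| = 1500 Pa / 182000 m = 8.24×10⁻³ Pa/m
Geostrophic balance (pressure-gradient force = Coriolis force):
V_g = (1/(fρ)) |∂P/∂n| = 8.24×10⁻³ / (1.19×10⁻⁴ × 0.936) = 73.7 m/s
Converting: 73.7 m/s × 1.944 = 140 knots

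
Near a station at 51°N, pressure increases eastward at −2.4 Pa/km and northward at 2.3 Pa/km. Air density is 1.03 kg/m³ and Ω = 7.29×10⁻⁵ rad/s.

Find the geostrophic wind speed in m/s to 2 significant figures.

28 m/s

Coriolis parameter at 51°N:
f = 2Ω sin φ = 2 × 7.29×10⁻⁵ × sin 51° = 1.13×10⁻⁴ s⁻¹
Component geostrophic relations (x east, y north):
u_g = −(1/(fρ)) ∂P/∂y,  v_g = (1/(fρ)) ∂P/∂x
u_g = −(2.3×10⁻³)/(1.13×10⁻⁴ × 1.03) = −19.7 m/s;  v_g = (−2.4×10⁻³)/(1.13×10⁻⁴ × 1.03) = −20.6 m/s
|V_g| = √(u_g² + v_g²) = 28.5 m/s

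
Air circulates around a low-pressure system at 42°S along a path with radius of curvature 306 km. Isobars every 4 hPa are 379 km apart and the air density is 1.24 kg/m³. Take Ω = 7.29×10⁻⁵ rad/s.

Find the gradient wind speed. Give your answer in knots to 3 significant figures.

13.7 knots

Coriolis parameter at 42°S:
f = 2Ω sin φ = 2 × 7.29×10⁻⁵ × sin 42° = 9.76×10⁻⁵ s⁻¹
Pressure gradient: |∂P/∂n| = 400 Pa / 379000 m = 1.06×10⁻³ Pa/m
Geostrophic speed: V_g = |∂P/∂n|/(fρ) = 1.06×10⁻³/(9.76×10⁻⁵ × 1.24) = 8.72 m/s
Around a low, centrifugal force acts outward with Coriolis, so pressure-gradient force balances both:
(1/ρ)|∂P/∂n| = fV + V²/R  →  V² + fR·V − fR·V_g = 0
With fR = 9.76×10⁻⁵ × 306×10³ m = 29.9 m/s:
V = [−fR + √((fR)² + 4 fR V_g)]/2 = [−29.9 + √(29.9² + 4×29.9×8.72)]/2 = 7.06 m/s
Subgeostrophic (V < V_g = 8.72 m/s), as expected around a low.
Converting: 7.06 m/s × 1.944 = 13.7 knots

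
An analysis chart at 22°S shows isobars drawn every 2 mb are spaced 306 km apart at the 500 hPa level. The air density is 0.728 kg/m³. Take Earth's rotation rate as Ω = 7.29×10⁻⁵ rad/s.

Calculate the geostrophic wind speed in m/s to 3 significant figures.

16.4 m/s

Coriolis parameter at 22°S:
f = 2Ω sin φ = 2 × 7.29×10⁻⁵ × sin 22° = 5.46×10⁻⁵ s⁻¹
Pressure gradient: |∂P/∂n| = 200 Pa / 306000 m = 6.54×10⁻⁴ Pa/m
Geostrophic balance (pressure-gradient force = Coriolis force):
V_g = (1/(fρ)) |∂P/∂n| = 6.54×10⁻⁴ / (5.46×10⁻⁵ × 0.728) = 16.4 m/s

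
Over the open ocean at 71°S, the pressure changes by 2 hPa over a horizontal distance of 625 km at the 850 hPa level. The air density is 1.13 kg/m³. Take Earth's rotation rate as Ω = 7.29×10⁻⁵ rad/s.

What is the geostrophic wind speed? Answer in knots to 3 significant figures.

3.99 knots

Coriolis parameter at 71°S:
f = 2Ω sin φ = 2 × 7.29×10⁻⁵ × sin 71° = 1.38×10⁻⁴ s⁻¹
Pressure gradient: |∂P/∂n| = 200 Pa / 625000 m = 3.20×10⁻⁴ Pa/m
Geostrophic balance (pressure-gradient force = Coriolis force):
V_g = (1/(fρ)) |∂P/∂n| = 3.20×10⁻⁴ / (1.38×10⁻⁴ × 1.13) = 2.05 m/s
Converting: 2.05 m/s × 1.944 = 3.99 knots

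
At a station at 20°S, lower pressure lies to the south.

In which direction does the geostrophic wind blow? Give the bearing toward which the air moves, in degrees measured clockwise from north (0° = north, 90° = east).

090°

The pressure-gradient force points toward the south (bearing 180°).
Geostrophic balance: in the Southern Hemisphere the Coriolis force deflects motion to the left, so the geostrophic wind blows 90° to the left of the pressure-gradient force (low pressure on the right).
Rotating 180° by 90° counterclockwise gives 090° — the wind blows toward the east.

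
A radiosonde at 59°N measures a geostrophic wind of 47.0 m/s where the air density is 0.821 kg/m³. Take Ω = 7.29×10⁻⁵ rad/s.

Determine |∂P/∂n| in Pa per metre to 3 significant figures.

Coriolis parameter at 59°N:
f = 2Ω sin φ = 2 × 7.29×10⁻⁵ × sin 59° = 1.25×10⁻⁴ s⁻¹
Geostrophic balance rearranged: |∂P/∂n| = f ρ V_g
|∂P/∂n| = 1.25×10⁻⁴ × 0.821 × 47.0 = 4.82×10⁻³ Pa/m

4.82×10⁻³ Pa/m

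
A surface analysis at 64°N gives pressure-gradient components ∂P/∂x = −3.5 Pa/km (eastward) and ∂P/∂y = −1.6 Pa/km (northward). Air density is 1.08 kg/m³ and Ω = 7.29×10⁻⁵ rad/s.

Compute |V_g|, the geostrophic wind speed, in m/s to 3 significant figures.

27.2 m/s

Coriolis parameter at 64°N:
f = 2Ω sin φ = 2 × 7.29×10⁻⁵ × sin 64° = 1.31×10⁻⁴ s⁻¹
Component geostrophic relations (x east, y north):
u_g = −(1/(fρ)) ∂P/∂y,  v_g = (1/(fρ)) ∂P/∂x
u_g = −(−1.6×10⁻³)/(1.31×10⁻⁴ × 1.08) = 11.3 m/s;  v_g = (−3.5×10⁻³)/(1.31×10⁻⁴ × 1.08) = −24.7 m/s
|V_g| = √(u_g² + v_g²) = 27.2 m/s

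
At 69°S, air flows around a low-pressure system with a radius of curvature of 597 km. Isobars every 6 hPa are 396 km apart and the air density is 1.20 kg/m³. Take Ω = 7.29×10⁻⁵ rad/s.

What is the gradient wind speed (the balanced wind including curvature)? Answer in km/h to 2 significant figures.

Coriolis parameter at 69°S:
f = 2Ω sin φ = 2 × 7.29×10⁻⁵ × sin 69° = 1.36×10⁻⁴ s⁻¹
Pressure gradient: |∂P/∂n| = 600 Pa / 396000 m = 1.52×10⁻³ Pa/m
Geostrophic speed: V_g = |∂P/∂n|/(fρ) = 1.52×10⁻³/(1.36×10⁻⁴ × 1.20) = 9.28 m/s
Around a low, centrifugal force acts outward with Coriolis, so pressure-gradient force balances both:
(1/ρ)|∂P/∂n| = fV + V²/R  →  V² + fR·V − fR·V_g = 0
With fR = 1.36×10⁻⁴ × 597×10³ m = 81.3 m/s:
V = [−fR + √((fR)² + 4 fR V_g)]/2 = [−81.3 + √(81.3² + 4×81.3×9.28)]/2 = 8.41 m/s
Subgeostrophic (V < V_g = 9.28 m/s), as expected around a low.
Converting: 8.41 m/s × 3.6 = 30 km/h

30 km/h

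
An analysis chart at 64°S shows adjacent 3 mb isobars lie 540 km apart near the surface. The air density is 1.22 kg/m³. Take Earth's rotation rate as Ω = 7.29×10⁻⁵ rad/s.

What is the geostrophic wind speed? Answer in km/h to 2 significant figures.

Coriolis parameter at 64°S:
f = 2Ω sin φ = 2 × 7.29×10⁻⁵ × sin 64° = 1.31×10⁻⁴ s⁻¹
Pressure gradient: |∂P/∂n| = 300 Pa / 540000 m = 5.56×10⁻⁴ Pa/m
Geostrophic balance (pressure-gradient force = Coriolis force):
V_g = (1/(fρ)) |∂P/∂n| = 5.56×10⁻⁴ / (1.31×10⁻⁴ × 1.22) = 3.47 m/s
Converting: 3.47 m/s × 3.6 = 13 km/h

13 km/h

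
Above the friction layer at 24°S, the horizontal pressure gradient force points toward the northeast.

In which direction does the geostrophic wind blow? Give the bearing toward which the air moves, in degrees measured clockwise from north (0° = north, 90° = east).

The pressure-gradient force points toward the northeast (bearing 045°).
Geostrophic balance: in the Southern Hemisphere the Coriolis force deflects motion to the left, so the geostrophic wind blows 90° to the left of the pressure-gradient force (low pressure on the right).
Rotating 045° by 90° counterclockwise gives 315° — the wind blows toward the northwest.

315°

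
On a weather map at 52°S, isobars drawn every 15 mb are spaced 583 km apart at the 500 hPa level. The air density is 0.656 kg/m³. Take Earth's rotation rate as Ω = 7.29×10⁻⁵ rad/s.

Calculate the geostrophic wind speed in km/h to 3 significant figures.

Coriolis parameter at 52°S:
f = 2Ω sin φ = 2 × 7.29×10⁻⁵ × sin 52° = 1.15×10⁻⁴ s⁻¹
Pressure gradient: |∂P/∂n| = 1500 Pa / 583000 m = 2.57×10⁻³ Pa/m
Geostrophic balance (pressure-gradient force = Coriolis force):
V_g = (1/(fρ)) |∂P/∂n| = 2.57×10⁻³ / (1.15×10⁻⁴ × 0.656) = 34.1 m/s
Converting: 34.1 m/s × 3.6 = 123 km/h

123 km/h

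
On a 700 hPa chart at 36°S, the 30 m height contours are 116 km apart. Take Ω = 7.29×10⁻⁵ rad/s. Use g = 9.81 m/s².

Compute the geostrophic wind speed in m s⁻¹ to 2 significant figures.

Coriolis parameter at 36°S:
f = 2Ω sin φ = 2 × 7.29×10⁻⁵ × sin 36° = 8.57×10⁻⁵ s⁻¹
Height gradient: |∂Z/∂n| = 30 m / 116000 m = 2.59×10⁻⁴
On a pressure surface, geostrophic balance gives V_g = (g/f)|∂Z/∂n|:
V_g = 9.81 × 2.59×10⁻⁴ / 8.57×10⁻⁵ = 29.6 m/s

30 m s⁻¹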